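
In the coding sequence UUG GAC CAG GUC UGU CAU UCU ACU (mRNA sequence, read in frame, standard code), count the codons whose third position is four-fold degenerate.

3

Codon 1 UUG (Leu): third position 2-fold.
Codon 2 GAC (Asp): third position 2-fold.
Codon 3 CAG (Gln): third position 2-fold.
Codon 4 GUC (Val): third position 4-fold.
Codon 5 UGU (Cys): third position 2-fold.
Codon 6 CAU (His): third position 2-fold.
Codon 7 UCU (Ser): third position 4-fold.
Codon 8 ACU (Thr): third position 4-fold.
Four-fold degenerate third positions: 3.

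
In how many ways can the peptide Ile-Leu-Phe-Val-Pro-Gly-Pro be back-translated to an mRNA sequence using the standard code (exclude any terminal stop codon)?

Ile: 3 codons.
Leu: 6 codons.
Phe: 2 codons.
Val: 4 codons.
Pro: 4 codons.
Gly: 4 codons.
Pro: 4 codons.
3 × 6 × 2 × 4 × 4 × 4 × 4 = 9216.

9216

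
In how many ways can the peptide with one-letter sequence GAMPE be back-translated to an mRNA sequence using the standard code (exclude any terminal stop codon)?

128

Gly: 4 codons.
Ala: 4 codons.
Met: 1 codon.
Pro: 4 codons.
Glu: 2 codons.
4 × 4 × 1 × 4 × 2 = 128.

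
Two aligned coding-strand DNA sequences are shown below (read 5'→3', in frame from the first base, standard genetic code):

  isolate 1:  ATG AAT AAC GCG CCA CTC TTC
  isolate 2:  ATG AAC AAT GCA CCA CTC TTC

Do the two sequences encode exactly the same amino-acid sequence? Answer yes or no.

Codon 1: ATG Met / ATG Met — identical.
Codon 2: AAT Asn / AAC Asn — synonymous.
Codon 3: AAC Asn / AAT Asn — synonymous.
Codon 4: GCG Ala / GCA Ala — synonymous.
Codon 5: CCA Pro / CCA Pro — identical.
Codon 6: CTC Leu / CTC Leu — identical.
Codon 7: TTC Phe / TTC Phe — identical.
Nonsynonymous differences: 0 → same protein.

yes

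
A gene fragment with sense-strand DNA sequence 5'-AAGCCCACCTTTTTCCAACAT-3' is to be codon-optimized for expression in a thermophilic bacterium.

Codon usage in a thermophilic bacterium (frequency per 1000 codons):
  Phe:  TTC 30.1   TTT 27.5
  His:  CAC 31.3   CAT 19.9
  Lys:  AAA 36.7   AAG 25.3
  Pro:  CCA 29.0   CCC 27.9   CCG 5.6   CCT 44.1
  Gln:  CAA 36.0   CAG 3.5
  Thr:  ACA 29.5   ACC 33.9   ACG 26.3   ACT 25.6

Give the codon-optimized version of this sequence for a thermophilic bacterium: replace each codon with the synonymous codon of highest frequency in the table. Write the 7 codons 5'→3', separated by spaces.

AAA CCT ACC TTC TTC CAA CAC

Codon 1 (Lys): best is AAA at 36.7.
Codon 2 (Pro): best is CCT at 44.1.
Codon 3 (Thr): best is ACC at 33.9.
Codon 4 (Phe): best is TTC at 30.1.
Codon 5 (Phe): best is TTC at 30.1.
Codon 6 (Gln): best is CAA at 36.0.
Codon 7 (His): best is CAC at 31.3.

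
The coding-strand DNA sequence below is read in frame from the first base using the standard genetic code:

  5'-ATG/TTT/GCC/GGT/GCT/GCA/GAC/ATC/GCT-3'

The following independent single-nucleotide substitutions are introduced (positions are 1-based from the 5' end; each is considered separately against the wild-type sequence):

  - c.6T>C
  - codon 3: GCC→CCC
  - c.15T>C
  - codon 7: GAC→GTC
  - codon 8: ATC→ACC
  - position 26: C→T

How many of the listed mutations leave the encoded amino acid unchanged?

Codon 2: TTT (Phe) → TTC (Phe) — synonymous.
Codon 3: GCC (Ala) → CCC (Pro) — missense.
Codon 5: GCT (Ala) → GCC (Ala) — synonymous.
Codon 7: GAC (Asp) → GTC (Val) — missense.
Codon 8: ATC (Ile) → ACC (Thr) — missense.
Codon 9: GCT (Ala) → GTT (Val) — missense.
Synonymous: 2 of 6.

2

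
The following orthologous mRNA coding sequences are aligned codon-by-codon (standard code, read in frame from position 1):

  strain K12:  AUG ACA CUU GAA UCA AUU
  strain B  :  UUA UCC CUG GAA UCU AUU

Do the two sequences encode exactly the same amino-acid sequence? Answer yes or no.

no

Codon 1: AUG Met / UUA Leu — nonsynonymous.
Codon 2: ACA Thr / UCC Ser — nonsynonymous.
Codon 3: CUU Leu / CUG Leu — synonymous.
Codon 4: GAA Glu / GAA Glu — identical.
Codon 5: UCA Ser / UCU Ser — synonymous.
Codon 6: AUU Ile / AUU Ile — identical.
Nonsynonymous differences: 2 → different protein.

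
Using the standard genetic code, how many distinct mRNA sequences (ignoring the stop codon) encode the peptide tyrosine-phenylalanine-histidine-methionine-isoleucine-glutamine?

Tyr: 2 codons.
Phe: 2 codons.
His: 2 codons.
Met: 1 codon.
Ile: 3 codons.
Gln: 2 codons.
2 × 2 × 2 × 1 × 3 × 2 = 48.

48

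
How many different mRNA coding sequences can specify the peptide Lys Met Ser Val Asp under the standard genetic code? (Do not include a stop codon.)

96

Lys: 2 codons.
Met: 1 codon.
Ser: 6 codons.
Val: 4 codons.
Asp: 2 codons.
2 × 1 × 6 × 4 × 2 = 96.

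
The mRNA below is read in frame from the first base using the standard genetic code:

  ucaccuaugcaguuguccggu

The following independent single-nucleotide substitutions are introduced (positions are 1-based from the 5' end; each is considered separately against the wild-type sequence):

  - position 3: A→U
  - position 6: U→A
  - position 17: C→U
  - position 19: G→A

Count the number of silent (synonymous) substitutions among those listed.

2

Codon 1: UCA (Ser) → UCU (Ser) — synonymous.
Codon 2: CCU (Pro) → CCA (Pro) — synonymous.
Codon 6: UCC (Ser) → UUC (Phe) — missense.
Codon 7: GGU (Gly) → AGU (Ser) — missense.
Synonymous: 2 of 4.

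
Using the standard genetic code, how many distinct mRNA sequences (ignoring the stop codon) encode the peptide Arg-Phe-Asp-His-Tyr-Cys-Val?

Arg: 6 codons.
Phe: 2 codons.
Asp: 2 codons.
His: 2 codons.
Tyr: 2 codons.
Cys: 2 codons.
Val: 4 codons.
6 × 2 × 2 × 2 × 2 × 2 × 4 = 768.

768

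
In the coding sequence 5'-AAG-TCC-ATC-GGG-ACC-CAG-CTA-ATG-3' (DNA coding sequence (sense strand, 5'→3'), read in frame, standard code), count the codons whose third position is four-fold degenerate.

Codon 1 AAG (Lys): third position 2-fold.
Codon 2 TCC (Ser): third position 4-fold.
Codon 3 ATC (Ile): third position 3-fold.
Codon 4 GGG (Gly): third position 4-fold.
Codon 5 ACC (Thr): third position 4-fold.
Codon 6 CAG (Gln): third position 2-fold.
Codon 7 CTA (Leu): third position 4-fold.
Codon 8 ATG (Met): third position 1-fold.
Four-fold degenerate third positions: 4.

4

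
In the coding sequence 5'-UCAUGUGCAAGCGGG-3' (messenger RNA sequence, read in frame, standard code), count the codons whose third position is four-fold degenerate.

Codon 1 UCA (Ser): third position 4-fold.
Codon 2 UGU (Cys): third position 2-fold.
Codon 3 GCA (Ala): third position 4-fold.
Codon 4 AGC (Ser): third position 2-fold.
Codon 5 GGG (Gly): third position 4-fold.
Four-fold degenerate third positions: 3.

3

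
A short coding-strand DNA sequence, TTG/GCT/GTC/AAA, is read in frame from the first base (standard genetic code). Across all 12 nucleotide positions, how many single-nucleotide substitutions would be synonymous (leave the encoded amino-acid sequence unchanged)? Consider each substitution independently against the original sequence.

9

Codon 1 (TTG, Leu): 2 synonymous substitutions.
Codon 2 (GCT, Ala): 3 synonymous substitutions.
Codon 3 (GTC, Val): 3 synonymous substitutions.
Codon 4 (AAA, Lys): 1 synonymous substitution.
Total: 2 + 3 + 3 + 1 = 9.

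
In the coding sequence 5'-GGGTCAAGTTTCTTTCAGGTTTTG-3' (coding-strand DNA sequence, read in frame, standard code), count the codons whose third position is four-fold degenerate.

3

Codon 1 GGG (Gly): third position 4-fold.
Codon 2 TCA (Ser): third position 4-fold.
Codon 3 AGT (Ser): third position 2-fold.
Codon 4 TTC (Phe): third position 2-fold.
Codon 5 TTT (Phe): third position 2-fold.
Codon 6 CAG (Gln): third position 2-fold.
Codon 7 GTT (Val): third position 4-fold.
Codon 8 TTG (Leu): third position 2-fold.
Four-fold degenerate third positions: 3.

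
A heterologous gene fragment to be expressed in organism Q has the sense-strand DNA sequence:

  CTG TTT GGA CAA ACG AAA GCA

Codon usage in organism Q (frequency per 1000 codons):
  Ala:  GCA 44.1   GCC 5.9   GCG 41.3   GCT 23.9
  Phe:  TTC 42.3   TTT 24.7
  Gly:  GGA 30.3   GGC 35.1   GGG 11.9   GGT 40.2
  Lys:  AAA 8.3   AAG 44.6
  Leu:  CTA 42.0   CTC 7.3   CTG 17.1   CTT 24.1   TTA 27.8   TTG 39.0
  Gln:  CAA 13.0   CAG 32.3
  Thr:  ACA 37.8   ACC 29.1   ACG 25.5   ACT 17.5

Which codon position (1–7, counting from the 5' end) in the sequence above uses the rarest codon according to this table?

6

Codon 1 CTG (Leu): 17.1 per 1000.
Codon 2 TTT (Phe): 24.7 per 1000.
Codon 3 GGA (Gly): 30.3 per 1000.
Codon 4 CAA (Gln): 13.0 per 1000.
Codon 5 ACG (Thr): 25.5 per 1000.
Codon 6 AAA (Lys): 8.3 per 1000.
Codon 7 GCA (Ala): 44.1 per 1000.
Lowest frequency is 8.3 at codon 6.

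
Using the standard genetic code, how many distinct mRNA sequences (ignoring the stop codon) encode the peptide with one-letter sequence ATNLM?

192

Ala: 4 codons.
Thr: 4 codons.
Asn: 2 codons.
Leu: 6 codons.
Met: 1 codon.
4 × 4 × 2 × 6 × 1 = 192.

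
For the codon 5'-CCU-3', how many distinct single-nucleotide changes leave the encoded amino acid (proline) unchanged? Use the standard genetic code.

Position 1: none → 0 synonymous.
Position 2: none → 0 synonymous.
Position 3: CCC, CCA, CCG → 3 synonymous.
Total: 0 + 0 + 3 = 3.

3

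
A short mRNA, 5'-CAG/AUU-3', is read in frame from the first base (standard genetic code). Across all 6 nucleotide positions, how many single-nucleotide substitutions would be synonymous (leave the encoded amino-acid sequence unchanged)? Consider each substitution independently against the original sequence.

Codon 1 (CAG, Gln): 1 synonymous substitution.
Codon 2 (AUU, Ile): 2 synonymous substitutions.
Total: 1 + 2 = 3.

3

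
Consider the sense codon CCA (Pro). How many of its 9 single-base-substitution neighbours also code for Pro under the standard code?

Position 1: none → 0 synonymous.
Position 2: none → 0 synonymous.
Position 3: CCU, CCC, CCG → 3 synonymous.
Total: 0 + 0 + 3 = 3.

3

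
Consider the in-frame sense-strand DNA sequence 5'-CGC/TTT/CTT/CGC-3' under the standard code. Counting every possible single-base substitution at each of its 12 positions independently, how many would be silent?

Codon 1 (CGC, Arg): 3 synonymous substitutions.
Codon 2 (TTT, Phe): 1 synonymous substitution.
Codon 3 (CTT, Leu): 3 synonymous substitutions.
Codon 4 (CGC, Arg): 3 synonymous substitutions.
Total: 3 + 1 + 3 + 3 = 10.

10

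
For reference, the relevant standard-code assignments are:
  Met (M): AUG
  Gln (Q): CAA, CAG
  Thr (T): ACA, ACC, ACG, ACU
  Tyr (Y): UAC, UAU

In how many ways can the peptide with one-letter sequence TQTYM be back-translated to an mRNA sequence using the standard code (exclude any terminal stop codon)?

64

Thr: 4 codons.
Gln: 2 codons.
Thr: 4 codons.
Tyr: 2 codons.
Met: 1 codon.
4 × 2 × 4 × 2 × 1 = 64.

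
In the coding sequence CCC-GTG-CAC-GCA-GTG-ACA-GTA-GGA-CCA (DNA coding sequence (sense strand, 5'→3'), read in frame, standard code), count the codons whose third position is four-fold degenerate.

8

Codon 1 CCC (Pro): third position 4-fold.
Codon 2 GTG (Val): third position 4-fold.
Codon 3 CAC (His): third position 2-fold.
Codon 4 GCA (Ala): third position 4-fold.
Codon 5 GTG (Val): third position 4-fold.
Codon 6 ACA (Thr): third position 4-fold.
Codon 7 GTA (Val): third position 4-fold.
Codon 8 GGA (Gly): third position 4-fold.
Codon 9 CCA (Pro): third position 4-fold.
Four-fold degenerate third positions: 8.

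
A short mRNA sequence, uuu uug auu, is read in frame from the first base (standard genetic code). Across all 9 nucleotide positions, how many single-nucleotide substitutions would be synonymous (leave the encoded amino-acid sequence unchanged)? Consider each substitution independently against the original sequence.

5

Codon 1 (UUU, Phe): 1 synonymous substitution.
Codon 2 (UUG, Leu): 2 synonymous substitutions.
Codon 3 (AUU, Ile): 2 synonymous substitutions.
Total: 1 + 2 + 2 = 5.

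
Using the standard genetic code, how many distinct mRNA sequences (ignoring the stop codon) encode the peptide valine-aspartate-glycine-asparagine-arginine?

384

Val: 4 codons.
Asp: 2 codons.
Gly: 4 codons.
Asn: 2 codons.
Arg: 6 codons.
4 × 2 × 4 × 2 × 6 = 384.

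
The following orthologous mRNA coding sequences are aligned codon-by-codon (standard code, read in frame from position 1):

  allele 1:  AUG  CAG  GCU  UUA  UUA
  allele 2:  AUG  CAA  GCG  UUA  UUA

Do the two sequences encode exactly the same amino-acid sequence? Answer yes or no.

yes

Codon 1: AUG Met / AUG Met — identical.
Codon 2: CAG Gln / CAA Gln — synonymous.
Codon 3: GCU Ala / GCG Ala — synonymous.
Codon 4: UUA Leu / UUA Leu — identical.
Codon 5: UUA Leu / UUA Leu — identical.
Nonsynonymous differences: 0 → same protein.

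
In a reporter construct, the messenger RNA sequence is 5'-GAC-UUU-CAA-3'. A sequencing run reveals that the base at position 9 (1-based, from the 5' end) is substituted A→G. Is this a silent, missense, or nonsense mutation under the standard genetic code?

Position 9 falls in codon 3: CAA → Gln.
After the substitution the codon is CAG → Gln.
Both encode Gln, so the change is synonymous.

silent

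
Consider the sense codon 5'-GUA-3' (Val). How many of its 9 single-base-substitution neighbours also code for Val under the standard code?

3

Position 1: none → 0 synonymous.
Position 2: none → 0 synonymous.
Position 3: GUU, GUC, GUG → 3 synonymous.
Total: 0 + 0 + 3 = 3.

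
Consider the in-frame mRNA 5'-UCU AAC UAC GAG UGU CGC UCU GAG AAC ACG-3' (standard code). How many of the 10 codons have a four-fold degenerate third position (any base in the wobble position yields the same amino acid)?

Codon 1 UCU (Ser): third position 4-fold.
Codon 2 AAC (Asn): third position 2-fold.
Codon 3 UAC (Tyr): third position 2-fold.
Codon 4 GAG (Glu): third position 2-fold.
Codon 5 UGU (Cys): third position 2-fold.
Codon 6 CGC (Arg): third position 4-fold.
Codon 7 UCU (Ser): third position 4-fold.
Codon 8 GAG (Glu): third position 2-fold.
Codon 9 AAC (Asn): third position 2-fold.
Codon 10 ACG (Thr): third position 4-fold.
Four-fold degenerate third positions: 4.

4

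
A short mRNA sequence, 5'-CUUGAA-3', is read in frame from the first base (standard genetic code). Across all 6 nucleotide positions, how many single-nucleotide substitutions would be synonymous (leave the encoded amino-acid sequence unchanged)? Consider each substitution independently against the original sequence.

Codon 1 (CUU, Leu): 3 synonymous substitutions.
Codon 2 (GAA, Glu): 1 synonymous substitution.
Total: 3 + 1 = 4.

4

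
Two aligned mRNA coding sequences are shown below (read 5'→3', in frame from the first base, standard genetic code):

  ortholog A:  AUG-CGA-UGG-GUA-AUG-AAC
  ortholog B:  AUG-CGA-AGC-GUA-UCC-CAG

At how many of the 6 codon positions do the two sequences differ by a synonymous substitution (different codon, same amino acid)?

0

Codon 1: AUG Met / AUG Met — identical.
Codon 2: CGA Arg / CGA Arg — identical.
Codon 3: UGG Trp / AGC Ser — nonsynonymous.
Codon 4: GUA Val / GUA Val — identical.
Codon 5: AUG Met / UCC Ser — nonsynonymous.
Codon 6: AAC Asn / CAG Gln — nonsynonymous.
Synonymous differences: 0.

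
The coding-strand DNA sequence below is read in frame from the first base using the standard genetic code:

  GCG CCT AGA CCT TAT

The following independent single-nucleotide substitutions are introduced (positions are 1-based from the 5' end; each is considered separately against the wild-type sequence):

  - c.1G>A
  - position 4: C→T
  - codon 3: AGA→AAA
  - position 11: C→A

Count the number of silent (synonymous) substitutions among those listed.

0

Codon 1: GCG (Ala) → ACG (Thr) — missense.
Codon 2: CCT (Pro) → TCT (Ser) — missense.
Codon 3: AGA (Arg) → AAA (Lys) — missense.
Codon 4: CCT (Pro) → CAT (His) — missense.
Synonymous: 0 of 4.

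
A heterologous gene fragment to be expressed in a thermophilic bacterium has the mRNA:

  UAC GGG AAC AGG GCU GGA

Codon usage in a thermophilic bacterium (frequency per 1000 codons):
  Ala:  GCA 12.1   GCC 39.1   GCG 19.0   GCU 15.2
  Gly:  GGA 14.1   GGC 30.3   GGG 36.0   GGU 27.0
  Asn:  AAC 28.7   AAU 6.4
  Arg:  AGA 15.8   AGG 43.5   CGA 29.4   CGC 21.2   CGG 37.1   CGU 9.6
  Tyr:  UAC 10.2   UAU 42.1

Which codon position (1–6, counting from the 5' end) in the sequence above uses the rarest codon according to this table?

Codon 1 UAC (Tyr): 10.2 per 1000.
Codon 2 GGG (Gly): 36.0 per 1000.
Codon 3 AAC (Asn): 28.7 per 1000.
Codon 4 AGG (Arg): 43.5 per 1000.
Codon 5 GCU (Ala): 15.2 per 1000.
Codon 6 GGA (Gly): 14.1 per 1000.
Lowest frequency is 10.2 at codon 1.

1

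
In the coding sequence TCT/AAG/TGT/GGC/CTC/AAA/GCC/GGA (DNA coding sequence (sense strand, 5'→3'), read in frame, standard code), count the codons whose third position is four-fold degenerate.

Codon 1 TCT (Ser): third position 4-fold.
Codon 2 AAG (Lys): third position 2-fold.
Codon 3 TGT (Cys): third position 2-fold.
Codon 4 GGC (Gly): third position 4-fold.
Codon 5 CTC (Leu): third position 4-fold.
Codon 6 AAA (Lys): third position 2-fold.
Codon 7 GCC (Ala): third position 4-fold.
Codon 8 GGA (Gly): third position 4-fold.
Four-fold degenerate third positions: 5.

5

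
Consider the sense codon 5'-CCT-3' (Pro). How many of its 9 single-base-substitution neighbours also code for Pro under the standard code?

3

Position 1: none → 0 synonymous.
Position 2: none → 0 synonymous.
Position 3: CCC, CCA, CCG → 3 synonymous.
Total: 0 + 0 + 3 = 3.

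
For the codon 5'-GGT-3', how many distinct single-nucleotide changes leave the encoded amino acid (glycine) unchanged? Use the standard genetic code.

3

Position 1: none → 0 synonymous.
Position 2: none → 0 synonymous.
Position 3: GGC, GGA, GGG → 3 synonymous.
Total: 0 + 0 + 3 = 3.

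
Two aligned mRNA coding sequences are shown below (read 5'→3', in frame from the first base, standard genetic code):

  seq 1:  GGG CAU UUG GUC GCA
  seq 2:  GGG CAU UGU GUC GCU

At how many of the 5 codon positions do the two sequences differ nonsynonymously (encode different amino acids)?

Codon 1: GGG Gly / GGG Gly — identical.
Codon 2: CAU His / CAU His — identical.
Codon 3: UUG Leu / UGU Cys — nonsynonymous.
Codon 4: GUC Val / GUC Val — identical.
Codon 5: GCA Ala / GCU Ala — synonymous.
Nonsynonymous differences: 1.

1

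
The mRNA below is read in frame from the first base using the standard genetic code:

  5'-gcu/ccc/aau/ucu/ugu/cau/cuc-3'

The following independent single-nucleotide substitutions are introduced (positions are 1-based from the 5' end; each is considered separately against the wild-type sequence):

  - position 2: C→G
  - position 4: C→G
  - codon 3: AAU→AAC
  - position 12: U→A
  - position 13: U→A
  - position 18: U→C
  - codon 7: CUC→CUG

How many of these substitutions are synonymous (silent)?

Codon 1: GCU (Ala) → GGU (Gly) — missense.
Codon 2: CCC (Pro) → GCC (Ala) — missense.
Codon 3: AAU (Asn) → AAC (Asn) — synonymous.
Codon 4: UCU (Ser) → UCA (Ser) — synonymous.
Codon 5: UGU (Cys) → AGU (Ser) — missense.
Codon 6: CAU (His) → CAC (His) — synonymous.
Codon 7: CUC (Leu) → CUG (Leu) — synonymous.
Synonymous: 4 of 7.

4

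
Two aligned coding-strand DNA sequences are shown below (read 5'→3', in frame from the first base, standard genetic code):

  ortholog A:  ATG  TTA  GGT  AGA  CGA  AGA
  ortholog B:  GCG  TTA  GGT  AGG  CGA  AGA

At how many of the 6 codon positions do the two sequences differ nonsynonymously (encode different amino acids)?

Codon 1: ATG Met / GCG Ala — nonsynonymous.
Codon 2: TTA Leu / TTA Leu — identical.
Codon 3: GGT Gly / GGT Gly — identical.
Codon 4: AGA Arg / AGG Arg — synonymous.
Codon 5: CGA Arg / CGA Arg — identical.
Codon 6: AGA Arg / AGA Arg — identical.
Nonsynonymous differences: 1.

1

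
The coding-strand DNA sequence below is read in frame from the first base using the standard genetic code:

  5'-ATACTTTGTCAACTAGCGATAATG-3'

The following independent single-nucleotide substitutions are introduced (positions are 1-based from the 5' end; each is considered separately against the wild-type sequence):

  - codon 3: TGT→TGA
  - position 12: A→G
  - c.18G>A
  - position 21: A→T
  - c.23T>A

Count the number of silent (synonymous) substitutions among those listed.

Codon 3: TGT (Cys) → TGA (Stop) — nonsense.
Codon 4: CAA (Gln) → CAG (Gln) — synonymous.
Codon 6: GCG (Ala) → GCA (Ala) — synonymous.
Codon 7: ATA (Ile) → ATT (Ile) — synonymous.
Codon 8: ATG (Met) → AAG (Lys) — missense.
Synonymous: 3 of 5.

3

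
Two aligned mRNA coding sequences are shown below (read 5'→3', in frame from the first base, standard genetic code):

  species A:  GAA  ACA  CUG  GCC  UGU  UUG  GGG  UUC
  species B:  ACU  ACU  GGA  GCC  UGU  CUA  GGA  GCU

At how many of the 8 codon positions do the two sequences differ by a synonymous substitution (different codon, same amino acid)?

Codon 1: GAA Glu / ACU Thr — nonsynonymous.
Codon 2: ACA Thr / ACU Thr — synonymous.
Codon 3: CUG Leu / GGA Gly — nonsynonymous.
Codon 4: GCC Ala / GCC Ala — identical.
Codon 5: UGU Cys / UGU Cys — identical.
Codon 6: UUG Leu / CUA Leu — synonymous.
Codon 7: GGG Gly / GGA Gly — synonymous.
Codon 8: UUC Phe / GCU Ala — nonsynonymous.
Synonymous differences: 3.

3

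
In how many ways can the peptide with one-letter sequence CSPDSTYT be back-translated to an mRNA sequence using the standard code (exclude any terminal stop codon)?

18432

Cys: 2 codons.
Ser: 6 codons.
Pro: 4 codons.
Asp: 2 codons.
Ser: 6 codons.
Thr: 4 codons.
Tyr: 2 codons.
Thr: 4 codons.
2 × 6 × 4 × 2 × 6 × 4 × 2 × 4 = 18432.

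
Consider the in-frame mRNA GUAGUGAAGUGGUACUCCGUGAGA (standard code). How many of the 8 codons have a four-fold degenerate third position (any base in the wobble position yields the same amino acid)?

4

Codon 1 GUA (Val): third position 4-fold.
Codon 2 GUG (Val): third position 4-fold.
Codon 3 AAG (Lys): third position 2-fold.
Codon 4 UGG (Trp): third position 1-fold.
Codon 5 UAC (Tyr): third position 2-fold.
Codon 6 UCC (Ser): third position 4-fold.
Codon 7 GUG (Val): third position 4-fold.
Codon 8 AGA (Arg): third position 2-fold.
Four-fold degenerate third positions: 4.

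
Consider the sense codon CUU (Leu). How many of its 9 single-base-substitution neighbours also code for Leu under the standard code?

3

Position 1: none → 0 synonymous.
Position 2: none → 0 synonymous.
Position 3: CUC, CUA, CUG → 3 synonymous.
Total: 0 + 0 + 3 = 3.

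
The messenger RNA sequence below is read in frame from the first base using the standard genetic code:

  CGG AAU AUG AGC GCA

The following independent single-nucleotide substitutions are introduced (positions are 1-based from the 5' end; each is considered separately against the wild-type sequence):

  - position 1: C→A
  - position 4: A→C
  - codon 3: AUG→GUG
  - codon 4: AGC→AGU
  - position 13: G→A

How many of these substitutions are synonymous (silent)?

2

Codon 1: CGG (Arg) → AGG (Arg) — synonymous.
Codon 2: AAU (Asn) → CAU (His) — missense.
Codon 3: AUG (Met) → GUG (Val) — missense.
Codon 4: AGC (Ser) → AGU (Ser) — synonymous.
Codon 5: GCA (Ala) → ACA (Thr) — missense.
Synonymous: 2 of 5.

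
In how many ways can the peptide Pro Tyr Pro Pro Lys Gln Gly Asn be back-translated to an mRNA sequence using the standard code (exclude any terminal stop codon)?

Pro: 4 codons.
Tyr: 2 codons.
Pro: 4 codons.
Pro: 4 codons.
Lys: 2 codons.
Gln: 2 codons.
Gly: 4 codons.
Asn: 2 codons.
4 × 2 × 4 × 4 × 2 × 2 × 4 × 2 = 4096.

4096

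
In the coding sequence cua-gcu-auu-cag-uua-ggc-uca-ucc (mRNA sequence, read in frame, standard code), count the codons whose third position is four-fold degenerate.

Codon 1 CUA (Leu): third position 4-fold.
Codon 2 GCU (Ala): third position 4-fold.
Codon 3 AUU (Ile): third position 3-fold.
Codon 4 CAG (Gln): third position 2-fold.
Codon 5 UUA (Leu): third position 2-fold.
Codon 6 GGC (Gly): third position 4-fold.
Codon 7 UCA (Ser): third position 4-fold.
Codon 8 UCC (Ser): third position 4-fold.
Four-fold degenerate third positions: 5.

5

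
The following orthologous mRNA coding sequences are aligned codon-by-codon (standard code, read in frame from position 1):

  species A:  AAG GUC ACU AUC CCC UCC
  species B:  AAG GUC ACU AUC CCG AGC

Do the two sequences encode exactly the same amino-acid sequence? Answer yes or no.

yes

Codon 1: AAG Lys / AAG Lys — identical.
Codon 2: GUC Val / GUC Val — identical.
Codon 3: ACU Thr / ACU Thr — identical.
Codon 4: AUC Ile / AUC Ile — identical.
Codon 5: CCC Pro / CCG Pro — synonymous.
Codon 6: UCC Ser / AGC Ser — synonymous.
Nonsynonymous differences: 0 → same protein.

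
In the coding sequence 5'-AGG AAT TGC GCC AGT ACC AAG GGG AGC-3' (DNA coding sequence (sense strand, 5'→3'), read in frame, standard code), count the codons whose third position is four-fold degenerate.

3

Codon 1 AGG (Arg): third position 2-fold.
Codon 2 AAT (Asn): third position 2-fold.
Codon 3 TGC (Cys): third position 2-fold.
Codon 4 GCC (Ala): third position 4-fold.
Codon 5 AGT (Ser): third position 2-fold.
Codon 6 ACC (Thr): third position 4-fold.
Codon 7 AAG (Lys): third position 2-fold.
Codon 8 GGG (Gly): third position 4-fold.
Codon 9 AGC (Ser): third position 2-fold.
Four-fold degenerate third positions: 3.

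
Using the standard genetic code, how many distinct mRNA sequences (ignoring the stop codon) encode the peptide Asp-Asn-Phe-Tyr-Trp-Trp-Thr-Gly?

256

Asp: 2 codons.
Asn: 2 codons.
Phe: 2 codons.
Tyr: 2 codons.
Trp: 1 codon.
Trp: 1 codon.
Thr: 4 codons.
Gly: 4 codons.
2 × 2 × 2 × 2 × 1 × 1 × 4 × 4 = 256.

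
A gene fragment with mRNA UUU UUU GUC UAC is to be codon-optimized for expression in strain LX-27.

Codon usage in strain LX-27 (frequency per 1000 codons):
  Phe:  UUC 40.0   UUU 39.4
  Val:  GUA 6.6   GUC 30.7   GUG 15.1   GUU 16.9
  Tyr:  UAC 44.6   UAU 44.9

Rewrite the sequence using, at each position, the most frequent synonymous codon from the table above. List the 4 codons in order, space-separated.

UUC UUC GUC UAU

Codon 1 (Phe): best is UUC at 40.0.
Codon 2 (Phe): best is UUC at 40.0.
Codon 3 (Val): best is GUC at 30.7.
Codon 4 (Tyr): best is UAU at 44.9.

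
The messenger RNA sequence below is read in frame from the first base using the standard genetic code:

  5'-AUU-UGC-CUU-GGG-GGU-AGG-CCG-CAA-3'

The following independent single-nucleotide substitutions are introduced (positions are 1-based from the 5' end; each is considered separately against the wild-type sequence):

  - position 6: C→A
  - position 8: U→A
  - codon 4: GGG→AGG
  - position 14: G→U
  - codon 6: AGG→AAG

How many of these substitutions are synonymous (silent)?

0

Codon 2: UGC (Cys) → UGA (Stop) — nonsense.
Codon 3: CUU (Leu) → CAU (His) — missense.
Codon 4: GGG (Gly) → AGG (Arg) — missense.
Codon 5: GGU (Gly) → GUU (Val) — missense.
Codon 6: AGG (Arg) → AAG (Lys) — missense.
Synonymous: 0 of 5.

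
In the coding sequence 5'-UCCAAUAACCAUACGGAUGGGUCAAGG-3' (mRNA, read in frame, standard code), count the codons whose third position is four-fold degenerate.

4

Codon 1 UCC (Ser): third position 4-fold.
Codon 2 AAU (Asn): third position 2-fold.
Codon 3 AAC (Asn): third position 2-fold.
Codon 4 CAU (His): third position 2-fold.
Codon 5 ACG (Thr): third position 4-fold.
Codon 6 GAU (Asp): third position 2-fold.
Codon 7 GGG (Gly): third position 4-fold.
Codon 8 UCA (Ser): third position 4-fold.
Codon 9 AGG (Arg): third position 2-fold.
Four-fold degenerate third positions: 4.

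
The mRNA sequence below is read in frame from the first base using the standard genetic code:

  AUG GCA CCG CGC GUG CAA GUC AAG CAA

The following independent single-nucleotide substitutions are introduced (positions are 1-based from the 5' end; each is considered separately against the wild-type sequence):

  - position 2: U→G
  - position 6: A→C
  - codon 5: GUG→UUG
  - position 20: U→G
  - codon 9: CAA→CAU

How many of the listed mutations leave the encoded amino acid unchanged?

Codon 1: AUG (Met) → AGG (Arg) — missense.
Codon 2: GCA (Ala) → GCC (Ala) — synonymous.
Codon 5: GUG (Val) → UUG (Leu) — missense.
Codon 7: GUC (Val) → GGC (Gly) — missense.
Codon 9: CAA (Gln) → CAU (His) — missense.
Synonymous: 1 of 5.

1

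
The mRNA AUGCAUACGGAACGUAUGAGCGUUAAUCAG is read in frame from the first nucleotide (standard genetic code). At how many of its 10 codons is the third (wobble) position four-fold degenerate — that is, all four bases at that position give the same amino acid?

3

Codon 1 AUG (Met): third position 1-fold.
Codon 2 CAU (His): third position 2-fold.
Codon 3 ACG (Thr): third position 4-fold.
Codon 4 GAA (Glu): third position 2-fold.
Codon 5 CGU (Arg): third position 4-fold.
Codon 6 AUG (Met): third position 1-fold.
Codon 7 AGC (Ser): third position 2-fold.
Codon 8 GUU (Val): third position 4-fold.
Codon 9 AAU (Asn): third position 2-fold.
Codon 10 CAG (Gln): third position 2-fold.
Four-fold degenerate third positions: 3.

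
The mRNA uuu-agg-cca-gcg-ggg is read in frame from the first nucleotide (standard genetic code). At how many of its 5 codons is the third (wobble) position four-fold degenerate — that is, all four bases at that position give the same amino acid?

Codon 1 UUU (Phe): third position 2-fold.
Codon 2 AGG (Arg): third position 2-fold.
Codon 3 CCA (Pro): third position 4-fold.
Codon 4 GCG (Ala): third position 4-fold.
Codon 5 GGG (Gly): third position 4-fold.
Four-fold degenerate third positions: 3.

3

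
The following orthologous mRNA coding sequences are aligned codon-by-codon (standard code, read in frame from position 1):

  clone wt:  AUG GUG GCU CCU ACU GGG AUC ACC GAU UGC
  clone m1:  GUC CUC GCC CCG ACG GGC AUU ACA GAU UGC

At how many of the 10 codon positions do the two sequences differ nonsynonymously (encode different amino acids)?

Codon 1: AUG Met / GUC Val — nonsynonymous.
Codon 2: GUG Val / CUC Leu — nonsynonymous.
Codon 3: GCU Ala / GCC Ala — synonymous.
Codon 4: CCU Pro / CCG Pro — synonymous.
Codon 5: ACU Thr / ACG Thr — synonymous.
Codon 6: GGG Gly / GGC Gly — synonymous.
Codon 7: AUC Ile / AUU Ile — synonymous.
Codon 8: ACC Thr / ACA Thr — synonymous.
Codon 9: GAU Asp / GAU Asp — identical.
Codon 10: UGC Cys / UGC Cys — identical.
Nonsynonymous differences: 2.

2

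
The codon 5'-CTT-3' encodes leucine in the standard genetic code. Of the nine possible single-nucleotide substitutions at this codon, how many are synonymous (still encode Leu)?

Position 1: none → 0 synonymous.
Position 2: none → 0 synonymous.
Position 3: CTC, CTA, CTG → 3 synonymous.
Total: 0 + 0 + 3 = 3.

3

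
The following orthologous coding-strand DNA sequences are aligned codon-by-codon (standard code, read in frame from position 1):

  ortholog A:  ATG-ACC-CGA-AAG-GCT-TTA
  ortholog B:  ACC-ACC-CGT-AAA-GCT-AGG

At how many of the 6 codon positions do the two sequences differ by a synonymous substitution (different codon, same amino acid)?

2

Codon 1: ATG Met / ACC Thr — nonsynonymous.
Codon 2: ACC Thr / ACC Thr — identical.
Codon 3: CGA Arg / CGT Arg — synonymous.
Codon 4: AAG Lys / AAA Lys — synonymous.
Codon 5: GCT Ala / GCT Ala — identical.
Codon 6: TTA Leu / AGG Arg — nonsynonymous.
Synonymous differences: 2.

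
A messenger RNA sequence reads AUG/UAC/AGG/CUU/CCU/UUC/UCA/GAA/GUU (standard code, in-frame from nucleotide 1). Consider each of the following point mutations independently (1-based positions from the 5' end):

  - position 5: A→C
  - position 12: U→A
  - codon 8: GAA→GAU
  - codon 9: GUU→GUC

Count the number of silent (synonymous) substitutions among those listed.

2

Codon 2: UAC (Tyr) → UCC (Ser) — missense.
Codon 4: CUU (Leu) → CUA (Leu) — synonymous.
Codon 8: GAA (Glu) → GAU (Asp) — missense.
Codon 9: GUU (Val) → GUC (Val) — synonymous.
Synonymous: 2 of 4.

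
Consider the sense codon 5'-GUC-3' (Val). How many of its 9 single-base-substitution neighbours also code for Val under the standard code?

Position 1: none → 0 synonymous.
Position 2: none → 0 synonymous.
Position 3: GUU, GUA, GUG → 3 synonymous.
Total: 0 + 0 + 3 = 3.

3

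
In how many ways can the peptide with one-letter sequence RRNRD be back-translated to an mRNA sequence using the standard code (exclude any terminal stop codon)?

864

Arg: 6 codons.
Arg: 6 codons.
Asn: 2 codons.
Arg: 6 codons.
Asp: 2 codons.
6 × 6 × 2 × 6 × 2 = 864.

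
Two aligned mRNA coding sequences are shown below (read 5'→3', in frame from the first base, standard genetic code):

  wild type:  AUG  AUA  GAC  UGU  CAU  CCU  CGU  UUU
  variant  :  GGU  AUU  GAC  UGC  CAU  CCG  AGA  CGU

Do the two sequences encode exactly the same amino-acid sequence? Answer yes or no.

Codon 1: AUG Met / GGU Gly — nonsynonymous.
Codon 2: AUA Ile / AUU Ile — synonymous.
Codon 3: GAC Asp / GAC Asp — identical.
Codon 4: UGU Cys / UGC Cys — synonymous.
Codon 5: CAU His / CAU His — identical.
Codon 6: CCU Pro / CCG Pro — synonymous.
Codon 7: CGU Arg / AGA Arg — synonymous.
Codon 8: UUU Phe / CGU Arg — nonsynonymous.
Nonsynonymous differences: 2 → different protein.

no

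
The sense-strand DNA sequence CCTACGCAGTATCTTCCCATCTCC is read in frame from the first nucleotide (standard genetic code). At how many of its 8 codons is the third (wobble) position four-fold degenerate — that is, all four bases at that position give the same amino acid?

5

Codon 1 CCT (Pro): third position 4-fold.
Codon 2 ACG (Thr): third position 4-fold.
Codon 3 CAG (Gln): third position 2-fold.
Codon 4 TAT (Tyr): third position 2-fold.
Codon 5 CTT (Leu): third position 4-fold.
Codon 6 CCC (Pro): third position 4-fold.
Codon 7 ATC (Ile): third position 3-fold.
Codon 8 TCC (Ser): third position 4-fold.
Four-fold degenerate third positions: 5.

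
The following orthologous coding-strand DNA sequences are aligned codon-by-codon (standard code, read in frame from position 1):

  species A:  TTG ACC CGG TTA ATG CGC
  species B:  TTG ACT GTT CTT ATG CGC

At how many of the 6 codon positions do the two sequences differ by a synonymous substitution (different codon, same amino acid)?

Codon 1: TTG Leu / TTG Leu — identical.
Codon 2: ACC Thr / ACT Thr — synonymous.
Codon 3: CGG Arg / GTT Val — nonsynonymous.
Codon 4: TTA Leu / CTT Leu — synonymous.
Codon 5: ATG Met / ATG Met — identical.
Codon 6: CGC Arg / CGC Arg — identical.
Synonymous differences: 2.

2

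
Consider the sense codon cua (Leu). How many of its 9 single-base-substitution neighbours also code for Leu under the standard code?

Position 1: UUA → 1 synonymous.
Position 2: none → 0 synonymous.
Position 3: CUU, CUC, CUG → 3 synonymous.
Total: 1 + 0 + 3 = 4.

4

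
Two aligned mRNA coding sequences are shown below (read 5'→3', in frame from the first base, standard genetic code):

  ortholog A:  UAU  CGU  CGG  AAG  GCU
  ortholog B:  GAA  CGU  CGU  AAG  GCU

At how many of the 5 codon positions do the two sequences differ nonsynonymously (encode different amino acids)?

1

Codon 1: UAU Tyr / GAA Glu — nonsynonymous.
Codon 2: CGU Arg / CGU Arg — identical.
Codon 3: CGG Arg / CGU Arg — synonymous.
Codon 4: AAG Lys / AAG Lys — identical.
Codon 5: GCU Ala / GCU Ala — identical.
Nonsynonymous differences: 1.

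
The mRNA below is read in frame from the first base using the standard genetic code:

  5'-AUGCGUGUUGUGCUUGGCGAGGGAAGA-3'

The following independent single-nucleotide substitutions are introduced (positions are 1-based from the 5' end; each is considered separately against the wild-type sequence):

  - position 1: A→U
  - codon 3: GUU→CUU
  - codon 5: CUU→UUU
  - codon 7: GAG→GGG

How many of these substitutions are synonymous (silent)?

Codon 1: AUG (Met) → UUG (Leu) — missense.
Codon 3: GUU (Val) → CUU (Leu) — missense.
Codon 5: CUU (Leu) → UUU (Phe) — missense.
Codon 7: GAG (Glu) → GGG (Gly) — missense.
Synonymous: 0 of 4.

0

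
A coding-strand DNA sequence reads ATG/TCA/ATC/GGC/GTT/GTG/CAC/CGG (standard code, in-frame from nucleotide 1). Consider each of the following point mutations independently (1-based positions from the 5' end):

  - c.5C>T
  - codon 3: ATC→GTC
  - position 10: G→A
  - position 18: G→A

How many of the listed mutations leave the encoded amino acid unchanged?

Codon 2: TCA (Ser) → TTA (Leu) — missense.
Codon 3: ATC (Ile) → GTC (Val) — missense.
Codon 4: GGC (Gly) → AGC (Ser) — missense.
Codon 6: GTG (Val) → GTA (Val) — synonymous.
Synonymous: 1 of 4.

1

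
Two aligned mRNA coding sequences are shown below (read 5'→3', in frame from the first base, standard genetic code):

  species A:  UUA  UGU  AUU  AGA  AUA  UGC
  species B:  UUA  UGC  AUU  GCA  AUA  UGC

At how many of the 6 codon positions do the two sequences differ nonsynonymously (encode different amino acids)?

1

Codon 1: UUA Leu / UUA Leu — identical.
Codon 2: UGU Cys / UGC Cys — synonymous.
Codon 3: AUU Ile / AUU Ile — identical.
Codon 4: AGA Arg / GCA Ala — nonsynonymous.
Codon 5: AUA Ile / AUA Ile — identical.
Codon 6: UGC Cys / UGC Cys — identical.
Nonsynonymous differences: 1.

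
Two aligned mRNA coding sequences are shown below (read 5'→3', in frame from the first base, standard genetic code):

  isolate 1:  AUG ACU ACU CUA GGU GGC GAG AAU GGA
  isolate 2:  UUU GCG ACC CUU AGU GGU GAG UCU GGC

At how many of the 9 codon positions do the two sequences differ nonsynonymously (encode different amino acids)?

Codon 1: AUG Met / UUU Phe — nonsynonymous.
Codon 2: ACU Thr / GCG Ala — nonsynonymous.
Codon 3: ACU Thr / ACC Thr — synonymous.
Codon 4: CUA Leu / CUU Leu — synonymous.
Codon 5: GGU Gly / AGU Ser — nonsynonymous.
Codon 6: GGC Gly / GGU Gly — synonymous.
Codon 7: GAG Glu / GAG Glu — identical.
Codon 8: AAU Asn / UCU Ser — nonsynonymous.
Codon 9: GGA Gly / GGC Gly — synonymous.
Nonsynonymous differences: 4.

4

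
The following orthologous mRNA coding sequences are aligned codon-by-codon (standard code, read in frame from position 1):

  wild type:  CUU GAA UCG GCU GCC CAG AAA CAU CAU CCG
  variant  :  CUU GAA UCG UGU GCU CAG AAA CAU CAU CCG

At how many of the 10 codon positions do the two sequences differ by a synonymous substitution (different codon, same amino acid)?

Codon 1: CUU Leu / CUU Leu — identical.
Codon 2: GAA Glu / GAA Glu — identical.
Codon 3: UCG Ser / UCG Ser — identical.
Codon 4: GCU Ala / UGU Cys — nonsynonymous.
Codon 5: GCC Ala / GCU Ala — synonymous.
Codon 6: CAG Gln / CAG Gln — identical.
Codon 7: AAA Lys / AAA Lys — identical.
Codon 8: CAU His / CAU His — identical.
Codon 9: CAU His / CAU His — identical.
Codon 10: CCG Pro / CCG Pro — identical.
Synonymous differences: 1.

1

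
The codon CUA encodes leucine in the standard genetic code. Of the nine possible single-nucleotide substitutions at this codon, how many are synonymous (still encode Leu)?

Position 1: UUA → 1 synonymous.
Position 2: none → 0 synonymous.
Position 3: CUU, CUC, CUG → 3 synonymous.
Total: 1 + 0 + 3 = 4.

4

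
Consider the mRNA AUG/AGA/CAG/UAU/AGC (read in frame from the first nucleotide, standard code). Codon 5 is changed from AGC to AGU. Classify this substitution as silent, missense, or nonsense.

silent

Position 15 falls in codon 5: AGC → Ser.
After the substitution the codon is AGU → Ser.
Both encode Ser, so the change is synonymous.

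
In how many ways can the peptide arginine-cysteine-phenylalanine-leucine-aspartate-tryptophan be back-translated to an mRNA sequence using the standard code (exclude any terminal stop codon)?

288

Arg: 6 codons.
Cys: 2 codons.
Phe: 2 codons.
Leu: 6 codons.
Asp: 2 codons.
Trp: 1 codon.
6 × 2 × 2 × 6 × 2 × 1 = 288.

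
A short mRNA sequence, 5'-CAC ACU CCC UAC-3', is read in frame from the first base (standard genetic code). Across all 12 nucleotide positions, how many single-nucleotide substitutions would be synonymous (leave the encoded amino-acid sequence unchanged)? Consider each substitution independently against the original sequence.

Codon 1 (CAC, His): 1 synonymous substitution.
Codon 2 (ACU, Thr): 3 synonymous substitutions.
Codon 3 (CCC, Pro): 3 synonymous substitutions.
Codon 4 (UAC, Tyr): 1 synonymous substitution.
Total: 1 + 3 + 3 + 1 = 8.

8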